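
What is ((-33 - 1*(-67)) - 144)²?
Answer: 12100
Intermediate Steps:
((-33 - 1*(-67)) - 144)² = ((-33 + 67) - 144)² = (34 - 144)² = (-110)² = 12100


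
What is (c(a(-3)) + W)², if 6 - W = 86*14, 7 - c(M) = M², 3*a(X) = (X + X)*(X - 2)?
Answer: 1666681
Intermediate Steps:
a(X) = 2*X*(-2 + X)/3 (a(X) = ((X + X)*(X - 2))/3 = ((2*X)*(-2 + X))/3 = (2*X*(-2 + X))/3 = 2*X*(-2 + X)/3)
c(M) = 7 - M²
W = -1198 (W = 6 - 86*14 = 6 - 1*1204 = 6 - 1204 = -1198)
(c(a(-3)) + W)² = ((7 - ((⅔)*(-3)*(-2 - 3))²) - 1198)² = ((7 - ((⅔)*(-3)*(-5))²) - 1198)² = ((7 - 1*10²) - 1198)² = ((7 - 1*100) - 1198)² = ((7 - 100) - 1198)² = (-93 - 1198)² = (-1291)² = 1666681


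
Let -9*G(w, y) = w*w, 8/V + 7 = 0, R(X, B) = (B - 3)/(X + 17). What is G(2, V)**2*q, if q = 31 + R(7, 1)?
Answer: 1484/243 ≈ 6.1070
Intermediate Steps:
R(X, B) = (-3 + B)/(17 + X)
V = -8/7 (V = 8/(-7 + 0) = 8/(-7) = 8*(-1/7) = -8/7 ≈ -1.1429)
G(w, y) = -w**2/9 (G(w, y) = -w*w/9 = -w**2/9)
q = 371/12 (q = 31 + (-3 + 1)/(17 + 7) = 31 - 2/24 = 31 + (1/24)*(-2) = 31 - 1/12 = 371/12 ≈ 30.917)
G(2, V)**2*q = (-1/9*2**2)**2*(371/12) = (-1/9*4)**2*(371/12) = (-4/9)**2*(371/12) = (16/81)*(371/12) = 1484/243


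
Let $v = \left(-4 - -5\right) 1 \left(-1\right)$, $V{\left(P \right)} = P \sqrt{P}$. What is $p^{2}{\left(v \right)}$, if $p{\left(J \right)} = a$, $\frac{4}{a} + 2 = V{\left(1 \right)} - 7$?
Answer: $\frac{1}{4} \approx 0.25$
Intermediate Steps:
$V{\left(P \right)} = P^{\frac{3}{2}}$
$v = -1$ ($v = \left(-4 + 5\right) 1 \left(-1\right) = 1 \cdot 1 \left(-1\right) = 1 \left(-1\right) = -1$)
$a = - \frac{1}{2}$ ($a = \frac{4}{-2 + \left(1^{\frac{3}{2}} - 7\right)} = \frac{4}{-2 + \left(1 - 7\right)} = \frac{4}{-2 - 6} = \frac{4}{-8} = 4 \left(- \frac{1}{8}\right) = - \frac{1}{2} \approx -0.5$)
$p{\left(J \right)} = - \frac{1}{2}$
$p^{2}{\left(v \right)} = \left(- \frac{1}{2}\right)^{2} = \frac{1}{4}$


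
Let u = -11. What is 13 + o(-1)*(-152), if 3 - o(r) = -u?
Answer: 1229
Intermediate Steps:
o(r) = -8 (o(r) = 3 - (-1)*(-11) = 3 - 1*11 = 3 - 11 = -8)
13 + o(-1)*(-152) = 13 - 8*(-152) = 13 + 1216 = 1229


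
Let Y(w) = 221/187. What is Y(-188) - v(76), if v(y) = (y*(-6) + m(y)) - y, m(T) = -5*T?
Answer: 10045/11 ≈ 913.18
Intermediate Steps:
Y(w) = 13/11 (Y(w) = 221*(1/187) = 13/11)
v(y) = -12*y (v(y) = (y*(-6) - 5*y) - y = (-6*y - 5*y) - y = -11*y - y = -12*y)
Y(-188) - v(76) = 13/11 - (-12)*76 = 13/11 - 1*(-912) = 13/11 + 912 = 10045/11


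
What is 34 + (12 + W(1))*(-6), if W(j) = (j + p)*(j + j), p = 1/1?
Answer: -62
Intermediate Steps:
p = 1
W(j) = 2*j*(1 + j) (W(j) = (j + 1)*(j + j) = (1 + j)*(2*j) = 2*j*(1 + j))
34 + (12 + W(1))*(-6) = 34 + (12 + 2*1*(1 + 1))*(-6) = 34 + (12 + 2*1*2)*(-6) = 34 + (12 + 4)*(-6) = 34 + 16*(-6) = 34 - 96 = -62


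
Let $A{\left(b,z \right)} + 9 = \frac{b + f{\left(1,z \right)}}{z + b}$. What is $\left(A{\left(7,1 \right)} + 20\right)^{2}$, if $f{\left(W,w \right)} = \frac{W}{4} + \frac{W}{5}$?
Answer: $\frac{3644281}{25600} \approx 142.35$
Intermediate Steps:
$f{\left(W,w \right)} = \frac{9 W}{20}$ ($f{\left(W,w \right)} = W \frac{1}{4} + W \frac{1}{5} = \frac{W}{4} + \frac{W}{5} = \frac{9 W}{20}$)
$A{\left(b,z \right)} = -9 + \frac{\frac{9}{20} + b}{b + z}$ ($A{\left(b,z \right)} = -9 + \frac{b + \frac{9}{20} \cdot 1}{z + b} = -9 + \frac{b + \frac{9}{20}}{b + z} = -9 + \frac{\frac{9}{20} + b}{b + z}$)
$\left(A{\left(7,1 \right)} + 20\right)^{2} = \left(\frac{\frac{9}{20} - 9 - 56}{7 + 1} + 20\right)^{2} = \left(\frac{\frac{9}{20} - 9 - 56}{8} + 20\right)^{2} = \left(\frac{1}{8} \left(- \frac{1291}{20}\right) + 20\right)^{2} = \left(- \frac{1291}{160} + 20\right)^{2} = \left(\frac{1909}{160}\right)^{2} = \frac{3644281}{25600}$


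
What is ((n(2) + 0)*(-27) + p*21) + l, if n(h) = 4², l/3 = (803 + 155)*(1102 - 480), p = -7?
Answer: 1787049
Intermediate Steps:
l = 1787628 (l = 3*((803 + 155)*(1102 - 480)) = 3*(958*622) = 3*595876 = 1787628)
n(h) = 16
((n(2) + 0)*(-27) + p*21) + l = ((16 + 0)*(-27) - 7*21) + 1787628 = (16*(-27) - 147) + 1787628 = (-432 - 147) + 1787628 = -579 + 1787628 = 1787049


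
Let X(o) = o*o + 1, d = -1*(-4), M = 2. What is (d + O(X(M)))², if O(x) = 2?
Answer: 36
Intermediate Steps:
d = 4
X(o) = 1 + o² (X(o) = o² + 1 = 1 + o²)
(d + O(X(M)))² = (4 + 2)² = 6² = 36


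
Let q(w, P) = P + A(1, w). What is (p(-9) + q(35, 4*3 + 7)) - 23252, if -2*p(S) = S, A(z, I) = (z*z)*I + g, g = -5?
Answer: -46397/2 ≈ -23199.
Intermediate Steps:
A(z, I) = -5 + I*z² (A(z, I) = (z*z)*I - 5 = z²*I - 5 = I*z² - 5 = -5 + I*z²)
p(S) = -S/2
q(w, P) = -5 + P + w (q(w, P) = P + (-5 + w*1²) = P + (-5 + w*1) = P + (-5 + w) = -5 + P + w)
(p(-9) + q(35, 4*3 + 7)) - 23252 = (-½*(-9) + (-5 + (4*3 + 7) + 35)) - 23252 = (9/2 + (-5 + (12 + 7) + 35)) - 23252 = (9/2 + (-5 + 19 + 35)) - 23252 = (9/2 + 49) - 23252 = 107/2 - 23252 = -46397/2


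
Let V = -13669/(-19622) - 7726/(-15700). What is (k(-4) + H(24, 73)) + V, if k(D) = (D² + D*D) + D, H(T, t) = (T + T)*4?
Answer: 8517573859/38508175 ≈ 221.19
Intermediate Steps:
H(T, t) = 8*T (H(T, t) = (2*T)*4 = 8*T)
k(D) = D + 2*D² (k(D) = (D² + D²) + D = 2*D² + D = D + 2*D²)
V = 45775359/38508175 (V = -13669*(-1/19622) - 7726*(-1/15700) = 13669/19622 + 3863/7850 = 45775359/38508175 ≈ 1.1887)
(k(-4) + H(24, 73)) + V = (-4*(1 + 2*(-4)) + 8*24) + 45775359/38508175 = (-4*(1 - 8) + 192) + 45775359/38508175 = (-4*(-7) + 192) + 45775359/38508175 = (28 + 192) + 45775359/38508175 = 220 + 45775359/38508175 = 8517573859/38508175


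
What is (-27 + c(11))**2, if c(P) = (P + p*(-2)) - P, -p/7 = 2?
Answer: 1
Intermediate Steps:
p = -14 (p = -7*2 = -14)
c(P) = 28 (c(P) = (P - 14*(-2)) - P = (P + 28) - P = (28 + P) - P = 28)
(-27 + c(11))**2 = (-27 + 28)**2 = 1**2 = 1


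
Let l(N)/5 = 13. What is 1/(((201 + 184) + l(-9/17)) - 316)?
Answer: 1/134 ≈ 0.0074627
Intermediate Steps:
l(N) = 65 (l(N) = 5*13 = 65)
1/(((201 + 184) + l(-9/17)) - 316) = 1/(((201 + 184) + 65) - 316) = 1/((385 + 65) - 316) = 1/(450 - 316) = 1/134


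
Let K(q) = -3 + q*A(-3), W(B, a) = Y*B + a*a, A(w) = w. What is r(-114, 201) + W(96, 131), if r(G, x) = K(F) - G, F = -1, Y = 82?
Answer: 25147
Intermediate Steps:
W(B, a) = a² + 82*B (W(B, a) = 82*B + a*a = 82*B + a² = a² + 82*B)
K(q) = -3 - 3*q (K(q) = -3 + q*(-3) = -3 - 3*q)
r(G, x) = -G (r(G, x) = (-3 - 3*(-1)) - G = (-3 + 3) - G = 0 - G = -G)
r(-114, 201) + W(96, 131) = -1*(-114) + (131² + 82*96) = 114 + (17161 + 7872) = 114 + 25033 = 25147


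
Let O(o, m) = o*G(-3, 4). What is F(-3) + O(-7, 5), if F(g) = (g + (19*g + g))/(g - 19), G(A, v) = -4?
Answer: 679/22 ≈ 30.864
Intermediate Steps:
F(g) = 21*g/(-19 + g) (F(g) = (g + 20*g)/(-19 + g) = (21*g)/(-19 + g) = 21*g/(-19 + g))
O(o, m) = -4*o (O(o, m) = o*(-4) = -4*o)
F(-3) + O(-7, 5) = 21*(-3)/(-19 - 3) - 4*(-7) = 21*(-3)/(-22) + 28 = 21*(-3)*(-1/22) + 28 = 63/22 + 28 = 679/22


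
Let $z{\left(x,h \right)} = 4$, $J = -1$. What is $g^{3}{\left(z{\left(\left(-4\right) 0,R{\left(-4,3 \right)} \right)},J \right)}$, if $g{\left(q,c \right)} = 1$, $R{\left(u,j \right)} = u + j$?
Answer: $1$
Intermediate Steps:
$R{\left(u,j \right)} = j + u$
$g^{3}{\left(z{\left(\left(-4\right) 0,R{\left(-4,3 \right)} \right)},J \right)} = 1^{3} = 1$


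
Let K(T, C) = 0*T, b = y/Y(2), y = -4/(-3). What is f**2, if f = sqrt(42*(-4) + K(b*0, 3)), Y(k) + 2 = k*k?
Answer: -168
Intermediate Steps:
Y(k) = -2 + k**2 (Y(k) = -2 + k*k = -2 + k**2)
y = 4/3 (y = -4*(-1/3) = 4/3 ≈ 1.3333)
b = 2/3 (b = 4/(3*(-2 + 2**2)) = 4/(3*(-2 + 4)) = (4/3)/2 = (4/3)*(1/2) = 2/3 ≈ 0.66667)
K(T, C) = 0
f = 2*I*sqrt(42) (f = sqrt(42*(-4) + 0) = sqrt(-168 + 0) = sqrt(-168) = 2*I*sqrt(42) ≈ 12.961*I)
f**2 = (2*I*sqrt(42))**2 = -168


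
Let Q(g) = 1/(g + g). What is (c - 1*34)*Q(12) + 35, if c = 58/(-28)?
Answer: 11255/336 ≈ 33.497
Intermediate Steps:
Q(g) = 1/(2*g)
c = -29/14 (c = 58*(-1/28) = -29/14 ≈ -2.0714)
(c - 1*34)*Q(12) + 35 = (-29/14 - 1*34)*((½)/12) + 35 = (-29/14 - 34)*((½)*(1/12)) + 35 = -505/14*1/24 + 35 = -505/336 + 35 = 11255/336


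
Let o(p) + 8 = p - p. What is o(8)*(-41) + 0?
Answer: 328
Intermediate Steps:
o(p) = -8 (o(p) = -8 + (p - p) = -8 + 0 = -8)
o(8)*(-41) + 0 = -8*(-41) + 0 = 328 + 0 = 328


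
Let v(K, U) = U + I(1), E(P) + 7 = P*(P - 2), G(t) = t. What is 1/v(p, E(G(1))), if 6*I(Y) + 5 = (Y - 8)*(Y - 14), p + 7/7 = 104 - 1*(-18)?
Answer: 3/19 ≈ 0.15789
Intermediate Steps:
p = 121 (p = -1 + (104 - 1*(-18)) = -1 + (104 + 18) = -1 + 122 = 121)
E(P) = -7 + P*(-2 + P) (E(P) = -7 + P*(P - 2) = -7 + P*(-2 + P))
I(Y) = -5/6 + (-14 + Y)*(-8 + Y)/6 (I(Y) = -5/6 + ((Y - 8)*(Y - 14))/6 = -5/6 + ((-8 + Y)*(-14 + Y))/6 = -5/6 + ((-14 + Y)*(-8 + Y))/6 = -5/6 + (-14 + Y)*(-8 + Y)/6)
v(K, U) = 43/3 + U (v(K, U) = U + (107/6 - 11/3*1 + (1/6)*1**2) = U + (107/6 - 11/3 + (1/6)*1) = U + (107/6 - 11/3 + 1/6) = U + 43/3 = 43/3 + U)
1/v(p, E(G(1))) = 1/(43/3 + (-7 + 1**2 - 2*1)) = 1/(43/3 + (-7 + 1 - 2)) = 1/(43/3 - 8) = 1/(19/3) = 3/19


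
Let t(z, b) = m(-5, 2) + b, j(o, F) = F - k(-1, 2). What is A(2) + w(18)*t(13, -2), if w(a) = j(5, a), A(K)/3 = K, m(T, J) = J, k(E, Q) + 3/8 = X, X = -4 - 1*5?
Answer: 6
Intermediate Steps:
X = -9 (X = -4 - 5 = -9)
k(E, Q) = -75/8 (k(E, Q) = -3/8 - 9 = -75/8)
A(K) = 3*K
j(o, F) = 75/8 + F (j(o, F) = F - 1*(-75/8) = F + 75/8 = 75/8 + F)
w(a) = 75/8 + a
t(z, b) = 2 + b
A(2) + w(18)*t(13, -2) = 3*2 + (75/8 + 18)*(2 - 2) = 6 + (219/8)*0 = 6 + 0 = 6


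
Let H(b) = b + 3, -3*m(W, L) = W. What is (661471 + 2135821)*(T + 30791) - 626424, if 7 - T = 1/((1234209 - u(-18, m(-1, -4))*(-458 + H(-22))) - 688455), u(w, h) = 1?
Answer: 47058004168503460/546231 ≈ 8.6150e+10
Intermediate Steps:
m(W, L) = -W/3
H(b) = 3 + b
T = 3823616/546231 (T = 7 - 1/((1234209 - (-458 + (3 - 22))) - 688455) = 7 - 1/((1234209 - (-458 - 19)) - 688455) = 7 - 1/((1234209 - (-477)) - 688455) = 7 - 1/((1234209 - 1*(-477)) - 688455) = 7 - 1/((1234209 + 477) - 688455) = 7 - 1/(1234686 - 688455) = 7 - 1/546231 = 3823616/546231 ≈ 7.0000)
(661471 + 2135821)*(T + 30791) - 626424 = (661471 + 2135821)*(3823616/546231 + 30791) - 626424 = 2797292*(16822822337/546231) - 626424 = 47058346340711404/546231 - 626424 = 47058004168503460/546231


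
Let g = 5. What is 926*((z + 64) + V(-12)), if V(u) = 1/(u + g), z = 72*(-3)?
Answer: -986190/7 ≈ -1.4088e+5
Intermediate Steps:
z = -216
V(u) = 1/(5 + u) (V(u) = 1/(u + 5) = 1/(5 + u))
926*((z + 64) + V(-12)) = 926*((-216 + 64) + 1/(5 - 12)) = 926*(-152 + 1/(-7)) = 926*(-152 - 1/7) = 926*(-1065/7) = -986190/7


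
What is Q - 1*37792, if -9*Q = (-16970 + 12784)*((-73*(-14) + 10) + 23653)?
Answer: 102991282/9 ≈ 1.1443e+7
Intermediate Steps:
Q = 103331410/9 (Q = -(-16970 + 12784)*((-73*(-14) + 10) + 23653)/9 = -(-4186)*((1022 + 10) + 23653)/9 = -(-4186)*(1032 + 23653)/9 = -(-4186)*24685/9 = -⅑*(-103331410) = 103331410/9 ≈ 1.1481e+7)
Q - 1*37792 = 103331410/9 - 1*37792 = 103331410/9 - 37792 = 102991282/9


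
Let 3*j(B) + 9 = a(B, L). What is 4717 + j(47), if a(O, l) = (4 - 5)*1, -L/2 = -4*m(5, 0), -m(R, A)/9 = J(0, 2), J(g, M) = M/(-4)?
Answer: 14141/3 ≈ 4713.7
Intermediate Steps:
J(g, M) = -M/4 (J(g, M) = M*(-¼) = -M/4)
m(R, A) = 9/2 (m(R, A) = -(-9)*2/4 = -9*(-½) = 9/2)
L = 36 (L = -(-8)*9/2 = -2*(-18) = 36)
a(O, l) = -1 (a(O, l) = -1*1 = -1)
j(B) = -10/3 (j(B) = -3 + (⅓)*(-1) = -3 - ⅓ = -10/3)
4717 + j(47) = 4717 - 10/3 = 14141/3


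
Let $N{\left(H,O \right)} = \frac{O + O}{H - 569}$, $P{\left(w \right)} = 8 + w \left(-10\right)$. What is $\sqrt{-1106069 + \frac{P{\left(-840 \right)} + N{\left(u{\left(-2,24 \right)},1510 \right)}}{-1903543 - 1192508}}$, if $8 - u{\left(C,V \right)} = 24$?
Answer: $\frac{i \sqrt{16126036840250521958865}}{120745989} \approx 1051.7 i$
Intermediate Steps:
$u{\left(C,V \right)} = -16$ ($u{\left(C,V \right)} = 8 - 24 = -16$)
$P{\left(w \right)} = 8 - 10 w$
$N{\left(H,O \right)} = \frac{2 O}{-569 + H}$
$\sqrt{-1106069 + \frac{P{\left(-840 \right)} + N{\left(u{\left(-2,24 \right)},1510 \right)}}{-1903543 - 1192508}} = \sqrt{-1106069 + \frac{\left(8 - -8400\right) + 2 \cdot 1510 \frac{1}{-569 - 16}}{-1903543 - 1192508}} = \sqrt{-1106069 + \frac{\left(8 + 8400\right) + 2 \cdot 1510 \frac{1}{-585}}{-3096051}} = \sqrt{-1106069 + \left(8408 + 2 \cdot 1510 \left(- \frac{1}{585}\right)\right) \left(- \frac{1}{3096051}\right)} = \sqrt{-1106069 + \left(8408 - \frac{604}{117}\right) \left(- \frac{1}{3096051}\right)} = \sqrt{-1106069 + \frac{983132}{117} \left(- \frac{1}{3096051}\right)} = \sqrt{-1106069 - \frac{983132}{362237967}} = \sqrt{- \frac{400660186904855}{362237967}} = \frac{i \sqrt{16126036840250521958865}}{120745989}$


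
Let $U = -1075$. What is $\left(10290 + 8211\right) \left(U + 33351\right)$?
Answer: $597138276$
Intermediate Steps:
$\left(10290 + 8211\right) \left(U + 33351\right) = \left(10290 + 8211\right) \left(-1075 + 33351\right) = 18501 \cdot 32276 = 597138276$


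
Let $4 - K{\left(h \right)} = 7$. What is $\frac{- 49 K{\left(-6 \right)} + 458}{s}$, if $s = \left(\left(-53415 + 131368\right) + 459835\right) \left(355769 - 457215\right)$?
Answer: $- \frac{605}{54556441448} \approx -1.1089 \cdot 10^{-8}$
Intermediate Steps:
$K{\left(h \right)} = -3$ ($K{\left(h \right)} = 4 - 7 = -3$)
$s = -54556441448$ ($s = \left(77953 + 459835\right) \left(-101446\right) = 537788 \left(-101446\right) = -54556441448$)
$\frac{- 49 K{\left(-6 \right)} + 458}{s} = \frac{\left(-49\right) \left(-3\right) + 458}{-54556441448} = \left(147 + 458\right) \left(- \frac{1}{54556441448}\right) = 605 \left(- \frac{1}{54556441448}\right) = - \frac{605}{54556441448}$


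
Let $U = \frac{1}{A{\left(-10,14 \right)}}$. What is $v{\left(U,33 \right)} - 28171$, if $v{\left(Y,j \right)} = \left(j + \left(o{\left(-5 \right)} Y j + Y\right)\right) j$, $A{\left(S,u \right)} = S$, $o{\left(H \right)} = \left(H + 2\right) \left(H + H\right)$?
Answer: $- \frac{303523}{10} \approx -30352.0$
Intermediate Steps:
$o{\left(H \right)} = 2 H \left(2 + H\right)$ ($o{\left(H \right)} = \left(2 + H\right) 2 H = 2 H \left(2 + H\right)$)
$U = - \frac{1}{10}$ ($U = \frac{1}{-10} = - \frac{1}{10} \approx -0.1$)
$v{\left(Y,j \right)} = j \left(Y + j + 30 Y j\right)$ ($v{\left(Y,j \right)} = \left(j + \left(2 \left(-5\right) \left(2 - 5\right) Y j + Y\right)\right) j = \left(j + \left(2 \left(-5\right) \left(-3\right) Y j + Y\right)\right) j = \left(j + \left(30 Y j + Y\right)\right) j = \left(j + \left(Y + 30 Y j\right)\right) j = \left(Y + j + 30 Y j\right) j = j \left(Y + j + 30 Y j\right)$)
$v{\left(U,33 \right)} - 28171 = 33 \left(- \frac{1}{10} + 33 + 30 \left(- \frac{1}{10}\right) 33\right) - 28171 = 33 \left(- \frac{1}{10} + 33 - 99\right) - 28171 = 33 \left(- \frac{661}{10}\right) - 28171 = - \frac{21813}{10} - 28171 = - \frac{303523}{10}$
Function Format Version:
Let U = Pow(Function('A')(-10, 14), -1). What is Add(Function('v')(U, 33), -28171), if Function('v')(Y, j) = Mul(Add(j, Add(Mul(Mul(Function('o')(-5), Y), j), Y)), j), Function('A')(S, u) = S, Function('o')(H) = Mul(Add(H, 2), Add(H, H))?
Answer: Rational(-303523, 10) ≈ -30352.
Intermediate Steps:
Function('o')(H) = Mul(2, H, Add(2, H)) (Function('o')(H) = Mul(Add(2, H), Mul(2, H)) = Mul(2, H, Add(2, H)))
U = Rational(-1, 10) (U = Pow(-10, -1) = Rational(-1, 10) ≈ -0.10000)
Function('v')(Y, j) = Mul(j, Add(Y, j, Mul(30, Y, j))) (Function('v')(Y, j) = Mul(Add(j, Add(Mul(Mul(Mul(2, -5, Add(2, -5)), Y), j), Y)), j) = Mul(Add(j, Add(Mul(Mul(Mul(2, -5, -3), Y), j), Y)), j) = Mul(Add(j, Add(Mul(Mul(30, Y), j), Y)), j) = Mul(Add(j, Add(Mul(30, Y, j), Y)), j) = Mul(Add(j, Add(Y, Mul(30, Y, j))), j) = Mul(Add(Y, j, Mul(30, Y, j)), j) = Mul(j, Add(Y, j, Mul(30, Y, j))))
Add(Function('v')(U, 33), -28171) = Add(Mul(33, Add(Rational(-1, 10), 33, Mul(30, Rational(-1, 10), 33))), -28171) = Add(Mul(33, Add(Rational(-1, 10), 33, -99)), -28171) = Add(Mul(33, Rational(-661, 10)), -28171) = Add(Rational(-21813, 10), -28171) = Rational(-303523, 10)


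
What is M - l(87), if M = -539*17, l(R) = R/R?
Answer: -9164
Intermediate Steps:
l(R) = 1
M = -9163
M - l(87) = -9163 - 1*1 = -9163 - 1 = -9164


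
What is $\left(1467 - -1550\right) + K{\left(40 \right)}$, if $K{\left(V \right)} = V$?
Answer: $3057$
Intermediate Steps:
$\left(1467 - -1550\right) + K{\left(40 \right)} = \left(1467 - -1550\right) + 40 = \left(1467 + 1550\right) + 40 = 3017 + 40 = 3057$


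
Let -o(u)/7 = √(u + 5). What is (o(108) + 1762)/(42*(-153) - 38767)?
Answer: -1762/45193 + 7*√113/45193 ≈ -0.037342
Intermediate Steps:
o(u) = -7*√(5 + u) (o(u) = -7*√(u + 5) = -7*√(5 + u))
(o(108) + 1762)/(42*(-153) - 38767) = (-7*√(5 + 108) + 1762)/(42*(-153) - 38767) = (-7*√113 + 1762)/(-6426 - 38767) = (1762 - 7*√113)/(-45193) = (1762 - 7*√113)*(-1/45193) = -1762/45193 + 7*√113/45193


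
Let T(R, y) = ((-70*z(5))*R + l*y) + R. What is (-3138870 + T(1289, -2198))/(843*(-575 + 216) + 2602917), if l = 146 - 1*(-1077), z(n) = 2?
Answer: -400413/153352 ≈ -2.6111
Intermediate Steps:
l = 1223 (l = 146 + 1077 = 1223)
T(R, y) = -139*R + 1223*y (T(R, y) = ((-70*2)*R + 1223*y) + R = (-140*R + 1223*y) + R = -139*R + 1223*y)
(-3138870 + T(1289, -2198))/(843*(-575 + 216) + 2602917) = (-3138870 + (-139*1289 + 1223*(-2198)))/(843*(-575 + 216) + 2602917) = (-3138870 + (-179171 - 2688154))/(843*(-359) + 2602917) = (-3138870 - 2867325)/(-302637 + 2602917) = -6006195/2300280 = -6006195*1/2300280 = -400413/153352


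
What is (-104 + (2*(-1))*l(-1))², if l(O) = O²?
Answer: 11236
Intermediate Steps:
(-104 + (2*(-1))*l(-1))² = (-104 + (2*(-1))*(-1)²)² = (-104 - 2*1)² = (-104 - 2)² = (-106)² = 11236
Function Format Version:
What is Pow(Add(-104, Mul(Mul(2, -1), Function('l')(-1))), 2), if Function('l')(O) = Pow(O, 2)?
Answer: 11236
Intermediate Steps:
Pow(Add(-104, Mul(Mul(2, -1), Function('l')(-1))), 2) = Pow(Add(-104, Mul(Mul(2, -1), Pow(-1, 2))), 2) = Pow(Add(-104, Mul(-2, 1)), 2) = Pow(Add(-104, -2), 2) = Pow(-106, 2) = 11236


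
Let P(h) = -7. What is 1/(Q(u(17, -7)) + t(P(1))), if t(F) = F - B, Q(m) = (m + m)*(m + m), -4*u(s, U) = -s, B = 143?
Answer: -4/311 ≈ -0.012862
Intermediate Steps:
u(s, U) = s/4 (u(s, U) = -(-1)*s/4 = s/4)
Q(m) = 4*m² (Q(m) = (2*m)*(2*m) = 4*m²)
t(F) = -143 + F (t(F) = F - 1*143 = F - 143 = -143 + F)
1/(Q(u(17, -7)) + t(P(1))) = 1/(4*((¼)*17)² + (-143 - 7)) = 1/(4*(17/4)² - 150) = 1/(4*(289/16) - 150) = 1/(289/4 - 150) = 1/(-311/4) = -4/311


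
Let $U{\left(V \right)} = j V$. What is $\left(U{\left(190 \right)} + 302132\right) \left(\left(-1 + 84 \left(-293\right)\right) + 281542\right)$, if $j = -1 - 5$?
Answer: $77333573568$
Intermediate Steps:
$j = -6$
$U{\left(V \right)} = - 6 V$
$\left(U{\left(190 \right)} + 302132\right) \left(\left(-1 + 84 \left(-293\right)\right) + 281542\right) = \left(\left(-6\right) 190 + 302132\right) \left(\left(-1 + 84 \left(-293\right)\right) + 281542\right) = \left(-1140 + 302132\right) \left(\left(-1 - 24612\right) + 281542\right) = 300992 \left(-24613 + 281542\right) = 300992 \cdot 256929 = 77333573568$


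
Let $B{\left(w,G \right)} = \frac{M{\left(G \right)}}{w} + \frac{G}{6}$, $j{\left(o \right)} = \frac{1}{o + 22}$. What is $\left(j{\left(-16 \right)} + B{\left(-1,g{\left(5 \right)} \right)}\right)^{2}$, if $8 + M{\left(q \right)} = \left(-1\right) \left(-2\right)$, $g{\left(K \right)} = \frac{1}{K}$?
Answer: $\frac{961}{25} \approx 38.44$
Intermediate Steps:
$M{\left(q \right)} = -6$ ($M{\left(q \right)} = -8 - -2 = -8 + 2 = -6$)
$j{\left(o \right)} = \frac{1}{22 + o}$
$B{\left(w,G \right)} = - \frac{6}{w} + \frac{G}{6}$
$\left(j{\left(-16 \right)} + B{\left(-1,g{\left(5 \right)} \right)}\right)^{2} = \left(\frac{1}{22 - 16} + \left(- \frac{6}{-1} + \frac{1}{6 \cdot 5}\right)\right)^{2} = \left(\frac{1}{6} + \left(\left(-6\right) \left(-1\right) + \frac{1}{6} \cdot \frac{1}{5}\right)\right)^{2} = \left(\frac{1}{6} + \left(6 + \frac{1}{30}\right)\right)^{2} = \left(\frac{1}{6} + \frac{181}{30}\right)^{2} = \left(\frac{31}{5}\right)^{2} = \frac{961}{25}$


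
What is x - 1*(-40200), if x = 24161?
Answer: 64361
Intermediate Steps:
x - 1*(-40200) = 24161 - 1*(-40200) = 24161 + 40200 = 64361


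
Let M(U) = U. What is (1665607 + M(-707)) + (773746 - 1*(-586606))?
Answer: 3025252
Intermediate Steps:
(1665607 + M(-707)) + (773746 - 1*(-586606)) = (1665607 - 707) + (773746 - 1*(-586606)) = 1664900 + (773746 + 586606) = 1664900 + 1360352 = 3025252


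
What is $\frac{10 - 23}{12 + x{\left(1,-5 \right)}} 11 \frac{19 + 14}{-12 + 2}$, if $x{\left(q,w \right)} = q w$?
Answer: $\frac{4719}{70} \approx 67.414$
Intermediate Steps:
$\frac{10 - 23}{12 + x{\left(1,-5 \right)}} 11 \frac{19 + 14}{-12 + 2} = \frac{10 - 23}{12 + 1 \left(-5\right)} 11 \frac{19 + 14}{-12 + 2} = - \frac{13}{12 - 5} \cdot 11 \frac{33}{-10} = - \frac{13}{7} \cdot 11 \cdot 33 \left(- \frac{1}{10}\right) = \left(-13\right) \frac{1}{7} \cdot 11 \left(- \frac{33}{10}\right) = \left(- \frac{13}{7}\right) 11 \left(- \frac{33}{10}\right) = \left(- \frac{143}{7}\right) \left(- \frac{33}{10}\right) = \frac{4719}{70}$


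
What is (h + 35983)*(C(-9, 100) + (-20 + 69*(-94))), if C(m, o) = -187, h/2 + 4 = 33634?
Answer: -691005399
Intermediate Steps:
h = 67260 (h = -8 + 2*33634 = -8 + 67268 = 67260)
(h + 35983)*(C(-9, 100) + (-20 + 69*(-94))) = (67260 + 35983)*(-187 + (-20 + 69*(-94))) = 103243*(-187 + (-20 - 6486)) = 103243*(-187 - 6506) = 103243*(-6693) = -691005399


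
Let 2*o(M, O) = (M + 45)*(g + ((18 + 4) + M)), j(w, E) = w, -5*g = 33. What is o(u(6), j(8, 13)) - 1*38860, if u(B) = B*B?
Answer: -367783/10 ≈ -36778.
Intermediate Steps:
g = -33/5 (g = -1/5*33 = -33/5 ≈ -6.6000)
u(B) = B**2
o(M, O) = (45 + M)*(77/5 + M)/2 (o(M, O) = ((M + 45)*(-33/5 + ((18 + 4) + M)))/2 = ((45 + M)*(-33/5 + (22 + M)))/2 = ((45 + M)*(77/5 + M))/2 = (45 + M)*(77/5 + M)/2)
o(u(6), j(8, 13)) - 1*38860 = (693/2 + (6**2)**2/2 + (151/5)*6**2) - 1*38860 = (693/2 + (1/2)*36**2 + (151/5)*36) - 38860 = (693/2 + (1/2)*1296 + 5436/5) - 38860 = (693/2 + 648 + 5436/5) - 38860 = 20817/10 - 38860 = -367783/10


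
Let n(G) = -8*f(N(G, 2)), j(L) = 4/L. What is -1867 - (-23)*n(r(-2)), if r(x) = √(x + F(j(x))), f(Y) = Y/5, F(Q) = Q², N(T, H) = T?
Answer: -1867 - 184*√2/5 ≈ -1919.0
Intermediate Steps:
f(Y) = Y/5 (f(Y) = Y*(⅕) = Y/5)
r(x) = √(x + 16/x²) (r(x) = √(x + (4/x)²) = √(x + 16/x²))
n(G) = -8*G/5
-1867 - (-23)*n(r(-2)) = -1867 - (-23)*(-8*√(-2 + 16/(-2)²)/5) = -1867 - (-23)*(-8*√(-2 + 16*(¼))/5) = -1867 - (-23)*(-8*√(-2 + 4)/5) = -1867 - (-23)*(-8*√2/5) = -1867 - 184*√2/5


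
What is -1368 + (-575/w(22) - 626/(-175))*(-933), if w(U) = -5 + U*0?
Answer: -19600083/175 ≈ -1.1200e+5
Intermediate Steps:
w(U) = -5 (w(U) = -5 + 0 = -5)
-1368 + (-575/w(22) - 626/(-175))*(-933) = -1368 + (-575/(-5) - 626/(-175))*(-933) = -1368 + (-575*(-⅕) - 626*(-1/175))*(-933) = -1368 + (115 + 626/175)*(-933) = -1368 + (20751/175)*(-933) = -1368 - 19360683/175 = -19600083/175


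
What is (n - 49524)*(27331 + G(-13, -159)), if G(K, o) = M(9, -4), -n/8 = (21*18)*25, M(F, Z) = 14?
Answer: -3421515780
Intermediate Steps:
n = -75600 (n = -8*21*18*25 = -3024*25 = -8*9450 = -75600)
G(K, o) = 14
(n - 49524)*(27331 + G(-13, -159)) = (-75600 - 49524)*(27331 + 14) = -125124*27345 = -3421515780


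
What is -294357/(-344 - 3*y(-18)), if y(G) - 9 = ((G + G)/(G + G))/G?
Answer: 1766142/2225 ≈ 793.77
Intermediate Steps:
y(G) = 9 + 1/G (y(G) = 9 + ((G + G)/(G + G))/G = 9 + ((2*G)/((2*G)))/G = 9 + ((2*G)*(1/(2*G)))/G = 9 + 1/G)
-294357/(-344 - 3*y(-18)) = -294357/(-344 - 3*(9 + 1/(-18))) = -294357/(-344 - 3*(9 - 1/18)) = -294357/(-344 - 3*161/18) = -294357/(-344 - 161/6) = -294357/(-2225/6) = -294357*(-6/2225) = 1766142/2225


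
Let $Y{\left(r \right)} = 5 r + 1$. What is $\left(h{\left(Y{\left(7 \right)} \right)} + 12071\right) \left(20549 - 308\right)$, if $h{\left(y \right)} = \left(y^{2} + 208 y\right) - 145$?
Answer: $419191110$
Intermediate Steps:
$Y{\left(r \right)} = 1 + 5 r$
$h{\left(y \right)} = -145 + y^{2} + 208 y$
$\left(h{\left(Y{\left(7 \right)} \right)} + 12071\right) \left(20549 - 308\right) = \left(\left(-145 + \left(1 + 5 \cdot 7\right)^{2} + 208 \left(1 + 5 \cdot 7\right)\right) + 12071\right) \left(20549 - 308\right) = \left(\left(-145 + \left(1 + 35\right)^{2} + 208 \left(1 + 35\right)\right) + 12071\right) 20241 = \left(\left(-145 + 36^{2} + 208 \cdot 36\right) + 12071\right) 20241 = \left(\left(-145 + 1296 + 7488\right) + 12071\right) 20241 = \left(8639 + 12071\right) 20241 = 20710 \cdot 20241 = 419191110$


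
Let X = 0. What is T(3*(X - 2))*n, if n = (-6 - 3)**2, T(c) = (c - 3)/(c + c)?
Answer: 243/4 ≈ 60.750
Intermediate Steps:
T(c) = (-3 + c)/(2*c) (T(c) = (-3 + c)/((2*c)) = (-3 + c)*(1/(2*c)) = (-3 + c)/(2*c))
n = 81 (n = (-9)**2 = 81)
T(3*(X - 2))*n = ((-3 + 3*(0 - 2))/(2*((3*(0 - 2)))))*81 = ((-3 + 3*(-2))/(2*((3*(-2)))))*81 = ((1/2)*(-3 - 6)/(-6))*81 = ((1/2)*(-1/6)*(-9))*81 = (3/4)*81 = 243/4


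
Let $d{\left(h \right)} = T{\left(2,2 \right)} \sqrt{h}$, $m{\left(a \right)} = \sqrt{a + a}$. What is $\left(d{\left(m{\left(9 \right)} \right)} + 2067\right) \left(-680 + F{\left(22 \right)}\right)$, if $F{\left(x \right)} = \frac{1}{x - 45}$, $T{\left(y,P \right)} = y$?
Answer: $- \frac{32329947}{23} - \frac{31282 \sqrt[4]{2} \sqrt{3}}{23} \approx -1.4085 \cdot 10^{6}$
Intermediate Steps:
$m{\left(a \right)} = \sqrt{2} \sqrt{a}$ ($m{\left(a \right)} = \sqrt{2 a} = \sqrt{2} \sqrt{a}$)
$d{\left(h \right)} = 2 \sqrt{h}$
$F{\left(x \right)} = \frac{1}{-45 + x}$
$\left(d{\left(m{\left(9 \right)} \right)} + 2067\right) \left(-680 + F{\left(22 \right)}\right) = \left(2 \sqrt{\sqrt{2} \sqrt{9}} + 2067\right) \left(-680 + \frac{1}{-45 + 22}\right) = \left(2 \sqrt{\sqrt{2} \cdot 3} + 2067\right) \left(-680 + \frac{1}{-23}\right) = \left(2 \sqrt{3 \sqrt{2}} + 2067\right) \left(-680 - \frac{1}{23}\right) = \left(2 \sqrt[4]{2} \sqrt{3} + 2067\right) \left(- \frac{15641}{23}\right) = \left(2067 + 2 \sqrt[4]{2} \sqrt{3}\right) \left(- \frac{15641}{23}\right) = - \frac{32329947}{23} - \frac{31282 \sqrt[4]{2} \sqrt{3}}{23}$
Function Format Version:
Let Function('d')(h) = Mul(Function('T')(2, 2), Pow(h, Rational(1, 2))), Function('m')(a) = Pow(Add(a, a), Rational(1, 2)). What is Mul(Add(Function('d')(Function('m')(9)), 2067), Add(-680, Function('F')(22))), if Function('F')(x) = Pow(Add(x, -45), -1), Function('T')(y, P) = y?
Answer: Add(Rational(-32329947, 23), Mul(Rational(-31282, 23), Pow(2, Rational(1, 4)), Pow(3, Rational(1, 2)))) ≈ -1.4085e+6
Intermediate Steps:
Function('m')(a) = Mul(Pow(2, Rational(1, 2)), Pow(a, Rational(1, 2))) (Function('m')(a) = Pow(Mul(2, a), Rational(1, 2)) = Mul(Pow(2, Rational(1, 2)), Pow(a, Rational(1, 2))))
Function('d')(h) = Mul(2, Pow(h, Rational(1, 2)))
Function('F')(x) = Pow(Add(-45, x), -1)
Mul(Add(Function('d')(Function('m')(9)), 2067), Add(-680, Function('F')(22))) = Mul(Add(Mul(2, Pow(Mul(Pow(2, Rational(1, 2)), Pow(9, Rational(1, 2))), Rational(1, 2))), 2067), Add(-680, Pow(Add(-45, 22), -1))) = Mul(Add(Mul(2, Pow(Mul(Pow(2, Rational(1, 2)), 3), Rational(1, 2))), 2067), Add(-680, Pow(-23, -1))) = Mul(Add(Mul(2, Pow(Mul(3, Pow(2, Rational(1, 2))), Rational(1, 2))), 2067), Add(-680, Rational(-1, 23))) = Mul(Add(Mul(2, Mul(Pow(2, Rational(1, 4)), Pow(3, Rational(1, 2)))), 2067), Rational(-15641, 23)) = Mul(Add(Mul(2, Pow(2, Rational(1, 4)), Pow(3, Rational(1, 2))), 2067), Rational(-15641, 23)) = Mul(Add(2067, Mul(2, Pow(2, Rational(1, 4)), Pow(3, Rational(1, 2)))), Rational(-15641, 23)) = Add(Rational(-32329947, 23), Mul(Rational(-31282, 23), Pow(2, Rational(1, 4)), Pow(3, Rational(1, 2))))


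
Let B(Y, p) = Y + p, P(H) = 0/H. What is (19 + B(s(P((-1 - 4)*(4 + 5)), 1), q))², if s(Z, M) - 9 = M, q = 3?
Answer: 1024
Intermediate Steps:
P(H) = 0
s(Z, M) = 9 + M
(19 + B(s(P((-1 - 4)*(4 + 5)), 1), q))² = (19 + ((9 + 1) + 3))² = (19 + (10 + 3))² = (19 + 13)² = 32² = 1024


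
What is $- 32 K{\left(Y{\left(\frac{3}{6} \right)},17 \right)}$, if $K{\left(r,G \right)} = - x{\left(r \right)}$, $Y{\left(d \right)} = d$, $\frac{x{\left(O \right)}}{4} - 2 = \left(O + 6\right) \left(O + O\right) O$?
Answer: $672$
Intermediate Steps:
$x{\left(O \right)} = 8 + 8 O^{2} \left(6 + O\right)$ ($x{\left(O \right)} = 8 + 4 \left(O + 6\right) \left(O + O\right) O = 8 + 4 \left(6 + O\right) 2 O O = 8 + 4 \cdot 2 O \left(6 + O\right) O = 8 + 4 \cdot 2 O^{2} \left(6 + O\right) = 8 + 8 O^{2} \left(6 + O\right)$)
$K{\left(r,G \right)} = -8 - 48 r^{2} - 8 r^{3}$ ($K{\left(r,G \right)} = - (8 + 8 r^{3} + 48 r^{2}) = -8 - 48 r^{2} - 8 r^{3}$)
$- 32 K{\left(Y{\left(\frac{3}{6} \right)},17 \right)} = - 32 \left(-8 - 48 \left(\frac{3}{6}\right)^{2} - 8 \left(\frac{3}{6}\right)^{3}\right) = - 32 \left(-8 - 48 \left(3 \cdot \frac{1}{6}\right)^{2} - 8 \left(3 \cdot \frac{1}{6}\right)^{3}\right) = - 32 \left(-8 - \frac{48}{4} - \frac{8}{8}\right) = - 32 \left(-8 - 12 - 1\right) = \left(-32\right) \left(-21\right) = 672$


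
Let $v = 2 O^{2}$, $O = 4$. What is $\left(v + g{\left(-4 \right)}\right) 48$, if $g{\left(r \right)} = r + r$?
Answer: $1152$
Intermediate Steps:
$g{\left(r \right)} = 2 r$
$v = 32$ ($v = 2 \cdot 4^{2} = 2 \cdot 16 = 32$)
$\left(v + g{\left(-4 \right)}\right) 48 = \left(32 + 2 \left(-4\right)\right) 48 = \left(32 - 8\right) 48 = 24 \cdot 48 = 1152$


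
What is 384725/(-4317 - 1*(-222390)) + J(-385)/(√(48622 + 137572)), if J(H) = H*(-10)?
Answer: 384725/218073 + 1925*√186194/93097 ≈ 10.687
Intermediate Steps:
J(H) = -10*H
384725/(-4317 - 1*(-222390)) + J(-385)/(√(48622 + 137572)) = 384725/(-4317 - 1*(-222390)) + (-10*(-385))/(√(48622 + 137572)) = 384725/(-4317 + 222390) + 3850/(√186194) = 384725/218073 + 3850*(√186194/186194) = 384725*(1/218073) + 1925*√186194/93097 = 384725/218073 + 1925*√186194/93097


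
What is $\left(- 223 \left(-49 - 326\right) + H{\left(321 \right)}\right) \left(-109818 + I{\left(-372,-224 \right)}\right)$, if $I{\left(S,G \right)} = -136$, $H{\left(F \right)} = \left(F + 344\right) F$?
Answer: $-32666233860$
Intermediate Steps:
$H{\left(F \right)} = F \left(344 + F\right)$ ($H{\left(F \right)} = \left(344 + F\right) F = F \left(344 + F\right)$)
$\left(- 223 \left(-49 - 326\right) + H{\left(321 \right)}\right) \left(-109818 + I{\left(-372,-224 \right)}\right) = \left(- 223 \left(-49 - 326\right) + 321 \left(344 + 321\right)\right) \left(-109818 - 136\right) = \left(\left(-223\right) \left(-375\right) + 321 \cdot 665\right) \left(-109954\right) = \left(83625 + 213465\right) \left(-109954\right) = 297090 \left(-109954\right) = -32666233860$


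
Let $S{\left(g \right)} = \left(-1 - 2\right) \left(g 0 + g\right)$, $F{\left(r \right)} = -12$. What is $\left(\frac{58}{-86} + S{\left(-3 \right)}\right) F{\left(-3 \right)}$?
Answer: $- \frac{4296}{43} \approx -99.907$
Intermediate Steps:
$S{\left(g \right)} = - 3 g$ ($S{\left(g \right)} = - 3 \left(0 + g\right) = - 3 g$)
$\left(\frac{58}{-86} + S{\left(-3 \right)}\right) F{\left(-3 \right)} = \left(\frac{58}{-86} - -9\right) \left(-12\right) = \left(58 \left(- \frac{1}{86}\right) + 9\right) \left(-12\right) = \left(- \frac{29}{43} + 9\right) \left(-12\right) = \frac{358}{43} \left(-12\right) = - \frac{4296}{43}$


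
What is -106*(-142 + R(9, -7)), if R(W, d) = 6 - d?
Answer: 13674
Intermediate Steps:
-106*(-142 + R(9, -7)) = -106*(-142 + (6 - 1*(-7))) = -106*(-142 + (6 + 7)) = -106*(-142 + 13) = -106*(-129) = 13674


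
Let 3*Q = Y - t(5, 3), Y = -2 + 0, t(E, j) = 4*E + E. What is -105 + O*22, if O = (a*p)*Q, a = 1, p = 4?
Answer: -897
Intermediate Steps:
t(E, j) = 5*E
Y = -2
Q = -9 (Q = (-2 - 5*5)/3 = (-2 - 1*25)/3 = (-2 - 25)/3 = (1/3)*(-27) = -9)
O = -36 (O = (1*4)*(-9) = 4*(-9) = -36)
-105 + O*22 = -105 - 36*22 = -105 - 792 = -897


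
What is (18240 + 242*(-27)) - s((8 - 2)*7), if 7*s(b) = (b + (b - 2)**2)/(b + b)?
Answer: 3440743/294 ≈ 11703.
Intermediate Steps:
s(b) = (b + (-2 + b)**2)/(14*b) (s(b) = ((b + (b - 2)**2)/(b + b))/7 = ((b + (-2 + b)**2)/((2*b)))/7 = ((b + (-2 + b)**2)*(1/(2*b)))/7 = ((b + (-2 + b)**2)/(2*b))/7 = (b + (-2 + b)**2)/(14*b))
(18240 + 242*(-27)) - s((8 - 2)*7) = (18240 + 242*(-27)) - ((8 - 2)*7 + (-2 + (8 - 2)*7)**2)/(14*((8 - 2)*7)) = (18240 - 6534) - (6*7 + (-2 + 6*7)**2)/(14*(6*7)) = 11706 - (42 + (-2 + 42)**2)/(14*42) = 11706 - (42 + 40**2)/(14*42) = 11706 - (42 + 1600)/(14*42) = 11706 - 1642/(14*42) = 11706 - 1*821/294 = 11706 - 821/294 = 3440743/294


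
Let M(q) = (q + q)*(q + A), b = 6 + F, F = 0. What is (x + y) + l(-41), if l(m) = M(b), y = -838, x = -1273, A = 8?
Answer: -1943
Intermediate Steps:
b = 6 (b = 6 + 0 = 6)
M(q) = 2*q*(8 + q) (M(q) = (q + q)*(q + 8) = (2*q)*(8 + q) = 2*q*(8 + q))
l(m) = 168 (l(m) = 2*6*(8 + 6) = 2*6*14 = 168)
(x + y) + l(-41) = (-1273 - 838) + 168 = -2111 + 168 = -1943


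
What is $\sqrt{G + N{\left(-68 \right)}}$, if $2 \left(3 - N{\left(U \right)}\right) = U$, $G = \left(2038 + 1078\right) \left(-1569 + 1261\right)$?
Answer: $i \sqrt{959691} \approx 979.64 i$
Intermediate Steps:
$G = -959728$ ($G = 3116 \left(-308\right) = -959728$)
$N{\left(U \right)} = 3 - \frac{U}{2}$
$\sqrt{G + N{\left(-68 \right)}} = \sqrt{-959728 + \left(3 - -34\right)} = \sqrt{-959728 + \left(3 + 34\right)} = \sqrt{-959728 + 37} = \sqrt{-959691} = i \sqrt{959691}$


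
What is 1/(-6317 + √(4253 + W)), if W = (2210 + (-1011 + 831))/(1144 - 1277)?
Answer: -120023/758104774 - √1529823/758104774 ≈ -0.00015995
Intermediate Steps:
W = -290/19 (W = (2210 - 180)/(-133) = 2030*(-1/133) = -290/19 ≈ -15.263)
1/(-6317 + √(4253 + W)) = 1/(-6317 + √(4253 - 290/19)) = 1/(-6317 + √(80517/19)) = 1/(-6317 + √1529823/19)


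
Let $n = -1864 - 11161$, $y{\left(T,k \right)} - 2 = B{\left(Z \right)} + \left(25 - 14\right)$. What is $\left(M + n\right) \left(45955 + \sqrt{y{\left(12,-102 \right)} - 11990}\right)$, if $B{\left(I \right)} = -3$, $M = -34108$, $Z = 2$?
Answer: $-2165997015 - 94266 i \sqrt{2995} \approx -2.166 \cdot 10^{9} - 5.1589 \cdot 10^{6} i$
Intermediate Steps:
$y{\left(T,k \right)} = 10$ ($y{\left(T,k \right)} = 2 + \left(-3 + \left(25 - 14\right)\right) = 2 + \left(-3 + 11\right) = 2 + 8 = 10$)
$n = -13025$
$\left(M + n\right) \left(45955 + \sqrt{y{\left(12,-102 \right)} - 11990}\right) = \left(-34108 - 13025\right) \left(45955 + \sqrt{10 - 11990}\right) = - 47133 \left(45955 + \sqrt{-11980}\right) = - 47133 \left(45955 + 2 i \sqrt{2995}\right) = -2165997015 - 94266 i \sqrt{2995}$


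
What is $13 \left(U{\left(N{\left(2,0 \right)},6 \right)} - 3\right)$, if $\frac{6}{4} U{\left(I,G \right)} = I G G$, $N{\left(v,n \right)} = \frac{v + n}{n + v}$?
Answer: $273$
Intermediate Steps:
$N{\left(v,n \right)} = 1$ ($N{\left(v,n \right)} = \frac{n + v}{n + v} = 1$)
$U{\left(I,G \right)} = \frac{2 I G^{2}}{3}$ ($U{\left(I,G \right)} = \frac{2 I G G}{3} = \frac{2 G I G}{3} = \frac{2 I G^{2}}{3}$)
$13 \left(U{\left(N{\left(2,0 \right)},6 \right)} - 3\right) = 13 \left(\frac{2}{3} \cdot 1 \cdot 6^{2} - 3\right) = 13 \left(\frac{2}{3} \cdot 1 \cdot 36 - 3\right) = 13 \left(24 - 3\right) = 13 \cdot 21 = 273$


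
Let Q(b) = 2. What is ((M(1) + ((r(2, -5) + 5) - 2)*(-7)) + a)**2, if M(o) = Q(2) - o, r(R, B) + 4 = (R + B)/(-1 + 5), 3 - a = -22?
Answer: 23409/16 ≈ 1463.1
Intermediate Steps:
a = 25 (a = 3 - 1*(-22) = 3 + 22 = 25)
r(R, B) = -4 + B/4 + R/4 (r(R, B) = -4 + (R + B)/(-1 + 5) = -4 + (B + R)/4 = -4 + (B + R)*(1/4) = -4 + (B/4 + R/4) = -4 + B/4 + R/4)
M(o) = 2 - o
((M(1) + ((r(2, -5) + 5) - 2)*(-7)) + a)**2 = (((2 - 1*1) + (((-4 + (1/4)*(-5) + (1/4)*2) + 5) - 2)*(-7)) + 25)**2 = (((2 - 1) + (((-4 - 5/4 + 1/2) + 5) - 2)*(-7)) + 25)**2 = ((1 + ((-19/4 + 5) - 2)*(-7)) + 25)**2 = ((1 + (1/4 - 2)*(-7)) + 25)**2 = ((1 - 7/4*(-7)) + 25)**2 = ((1 + 49/4) + 25)**2 = (53/4 + 25)**2 = (153/4)**2 = 23409/16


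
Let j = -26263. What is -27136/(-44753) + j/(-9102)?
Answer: 1422339911/407341806 ≈ 3.4918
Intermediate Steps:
-27136/(-44753) + j/(-9102) = -27136/(-44753) - 26263/(-9102) = -27136*(-1/44753) - 26263*(-1/9102) = 27136/44753 + 26263/9102 = 1422339911/407341806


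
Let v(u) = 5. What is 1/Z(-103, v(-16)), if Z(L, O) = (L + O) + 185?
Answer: 1/87 ≈ 0.011494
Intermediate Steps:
Z(L, O) = 185 + L + O
1/Z(-103, v(-16)) = 1/(185 - 103 + 5) = 1/87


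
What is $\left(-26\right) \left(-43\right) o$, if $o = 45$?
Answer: $50310$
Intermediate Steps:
$\left(-26\right) \left(-43\right) o = \left(-26\right) \left(-43\right) 45 = 1118 \cdot 45 = 50310$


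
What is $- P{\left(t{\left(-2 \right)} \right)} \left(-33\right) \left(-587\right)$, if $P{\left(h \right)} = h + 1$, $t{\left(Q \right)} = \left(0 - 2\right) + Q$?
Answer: $58113$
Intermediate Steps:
$t{\left(Q \right)} = -2 + Q$
$P{\left(h \right)} = 1 + h$
$- P{\left(t{\left(-2 \right)} \right)} \left(-33\right) \left(-587\right) = - (1 - 4) \left(-33\right) \left(-587\right) = \left(-1\right) \left(-3\right) \left(-33\right) \left(-587\right) = 3 \left(-33\right) \left(-587\right) = \left(-99\right) \left(-587\right) = 58113$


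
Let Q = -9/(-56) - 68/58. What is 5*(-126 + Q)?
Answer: -1031335/1624 ≈ -635.06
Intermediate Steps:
Q = -1643/1624 (Q = -9*(-1/56) - 68*1/58 = 9/56 - 34/29 = -1643/1624 ≈ -1.0117)
5*(-126 + Q) = 5*(-126 - 1643/1624) = 5*(-206267/1624) = -1031335/1624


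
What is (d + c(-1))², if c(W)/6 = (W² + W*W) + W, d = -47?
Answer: 1681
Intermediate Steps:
c(W) = 6*W + 12*W² (c(W) = 6*((W² + W*W) + W) = 6*((W² + W²) + W) = 6*(2*W² + W) = 6*(W + 2*W²) = 6*W + 12*W²)
(d + c(-1))² = (-47 + 6*(-1)*(1 + 2*(-1)))² = (-47 + 6*(-1)*(1 - 2))² = (-47 + 6*(-1)*(-1))² = (-47 + 6)² = (-41)² = 1681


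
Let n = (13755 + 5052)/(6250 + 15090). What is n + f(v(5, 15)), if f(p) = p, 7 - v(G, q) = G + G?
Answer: -45213/21340 ≈ -2.1187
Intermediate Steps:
v(G, q) = 7 - 2*G (v(G, q) = 7 - (G + G) = 7 - 2*G)
n = 18807/21340 ≈ 0.88130
n + f(v(5, 15)) = 18807/21340 + (7 - 2*5) = 18807/21340 + (7 - 10) = 18807/21340 - 3 = -45213/21340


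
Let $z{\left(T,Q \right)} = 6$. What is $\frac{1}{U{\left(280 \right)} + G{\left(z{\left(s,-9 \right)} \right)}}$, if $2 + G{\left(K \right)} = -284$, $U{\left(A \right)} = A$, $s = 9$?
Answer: $- \frac{1}{6} \approx -0.16667$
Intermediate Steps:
$G{\left(K \right)} = -286$ ($G{\left(K \right)} = -2 - 284 = -286$)
$\frac{1}{U{\left(280 \right)} + G{\left(z{\left(s,-9 \right)} \right)}} = \frac{1}{280 - 286} = \frac{1}{-6} = - \frac{1}{6}$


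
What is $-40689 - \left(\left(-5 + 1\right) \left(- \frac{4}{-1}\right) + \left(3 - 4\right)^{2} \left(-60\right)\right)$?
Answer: $-40613$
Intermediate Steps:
$-40689 - \left(\left(-5 + 1\right) \left(- \frac{4}{-1}\right) + \left(3 - 4\right)^{2} \left(-60\right)\right) = -40689 - \left(- 4 \left(\left(-4\right) \left(-1\right)\right) + \left(-1\right)^{2} \left(-60\right)\right) = -40689 - \left(\left(-4\right) 4 + 1 \left(-60\right)\right) = -40689 - \left(-16 - 60\right) = -40689 - -76 = -40689 + 76 = -40613$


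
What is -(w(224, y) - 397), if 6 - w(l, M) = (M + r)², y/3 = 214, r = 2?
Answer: 415127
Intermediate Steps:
y = 642 (y = 3*214 = 642)
w(l, M) = 6 - (2 + M)² (w(l, M) = 6 - (M + 2)² = 6 - (2 + M)²)
-(w(224, y) - 397) = -((6 - (2 + 642)²) - 397) = -((6 - 1*644²) - 397) = -((6 - 1*414736) - 397) = -((6 - 414736) - 397) = -(-414730 - 397) = -1*(-415127) = 415127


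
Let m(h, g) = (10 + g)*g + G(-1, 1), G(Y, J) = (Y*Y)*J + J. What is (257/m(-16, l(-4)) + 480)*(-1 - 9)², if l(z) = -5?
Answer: 1078300/23 ≈ 46883.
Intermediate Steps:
G(Y, J) = J + J*Y² (G(Y, J) = Y²*J + J = J*Y² + J = J + J*Y²)
m(h, g) = 2 + g*(10 + g) (m(h, g) = (10 + g)*g + 1*(1 + (-1)²) = g*(10 + g) + 1*(1 + 1) = g*(10 + g) + 1*2 = g*(10 + g) + 2 = 2 + g*(10 + g))
(257/m(-16, l(-4)) + 480)*(-1 - 9)² = (257/(2 + (-5)² + 10*(-5)) + 480)*(-1 - 9)² = (257/(2 + 25 - 50) + 480)*(-10)² = (257/(-23) + 480)*100 = (257*(-1/23) + 480)*100 = (-257/23 + 480)*100 = (10783/23)*100 = 1078300/23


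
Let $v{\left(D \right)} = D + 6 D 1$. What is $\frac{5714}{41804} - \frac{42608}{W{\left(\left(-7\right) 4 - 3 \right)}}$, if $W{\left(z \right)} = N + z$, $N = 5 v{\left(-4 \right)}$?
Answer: $\frac{891080963}{3574242} \approx 249.31$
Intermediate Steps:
$v{\left(D \right)} = 7 D$ ($v{\left(D \right)} = D + 6 D = 7 D$)
$N = -140$ ($N = 5 \cdot 7 \left(-4\right) = 5 \left(-28\right) = -140$)
$W{\left(z \right)} = -140 + z$
$\frac{5714}{41804} - \frac{42608}{W{\left(\left(-7\right) 4 - 3 \right)}} = \frac{5714}{41804} - \frac{42608}{-140 - 31} = 5714 \cdot \frac{1}{41804} - \frac{42608}{-140 - 31} = \frac{2857}{20902} - \frac{42608}{-140 - 31} = \frac{2857}{20902} - \frac{42608}{-171} = \frac{2857}{20902} - - \frac{42608}{171} = \frac{2857}{20902} + \frac{42608}{171} = \frac{891080963}{3574242}$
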